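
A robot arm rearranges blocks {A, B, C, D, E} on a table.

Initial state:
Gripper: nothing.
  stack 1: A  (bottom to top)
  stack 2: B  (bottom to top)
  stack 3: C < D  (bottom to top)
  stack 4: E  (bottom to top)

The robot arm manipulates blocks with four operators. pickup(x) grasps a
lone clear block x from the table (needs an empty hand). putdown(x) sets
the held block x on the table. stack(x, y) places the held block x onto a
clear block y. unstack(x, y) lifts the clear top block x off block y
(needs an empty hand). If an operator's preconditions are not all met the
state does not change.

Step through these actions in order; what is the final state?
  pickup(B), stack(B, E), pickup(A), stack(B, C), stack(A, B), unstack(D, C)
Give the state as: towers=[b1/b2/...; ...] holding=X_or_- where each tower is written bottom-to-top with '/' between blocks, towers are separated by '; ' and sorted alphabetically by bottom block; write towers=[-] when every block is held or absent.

step 1 (pickup(B)): towers=[A; C/D; E] holding=B
step 2 (stack(B, E)): towers=[A; C/D; E/B] holding=-
step 3 (pickup(A)): towers=[C/D; E/B] holding=A
step 4 (stack(B, C)) [no-op]: towers=[C/D; E/B] holding=A
step 5 (stack(A, B)): towers=[C/D; E/B/A] holding=-
step 6 (unstack(D, C)): towers=[C; E/B/A] holding=D

towers=[C; E/B/A] holding=D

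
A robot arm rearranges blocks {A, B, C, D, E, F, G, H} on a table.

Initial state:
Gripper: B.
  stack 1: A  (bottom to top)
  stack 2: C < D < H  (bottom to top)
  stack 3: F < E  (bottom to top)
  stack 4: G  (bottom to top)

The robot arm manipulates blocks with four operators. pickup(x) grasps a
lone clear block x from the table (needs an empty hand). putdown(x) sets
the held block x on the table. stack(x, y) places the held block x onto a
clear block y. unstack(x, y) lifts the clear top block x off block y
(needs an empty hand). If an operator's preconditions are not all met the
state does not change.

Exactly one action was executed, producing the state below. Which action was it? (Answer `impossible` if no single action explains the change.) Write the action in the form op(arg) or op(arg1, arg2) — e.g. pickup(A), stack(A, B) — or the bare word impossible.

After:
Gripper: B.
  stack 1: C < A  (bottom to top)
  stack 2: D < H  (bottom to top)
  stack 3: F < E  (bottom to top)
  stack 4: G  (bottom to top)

target: towers=[C/A; D/H; F/E; G] holding=B
        putdown(B) → towers=[A; B; C/D/H; F/E; G] holding=-
       stack(B, G) → towers=[A; C/D/H; F/E; G/B] holding=-
       stack(B, A) → towers=[A/B; C/D/H; F/E; G] holding=-
       stack(B, E) → towers=[A; C/D/H; F/E/B; G] holding=-
       stack(B, H) → towers=[A; C/D/H/B; F/E; G] holding=-
none of the 5 applicable actions match → impossible

impossible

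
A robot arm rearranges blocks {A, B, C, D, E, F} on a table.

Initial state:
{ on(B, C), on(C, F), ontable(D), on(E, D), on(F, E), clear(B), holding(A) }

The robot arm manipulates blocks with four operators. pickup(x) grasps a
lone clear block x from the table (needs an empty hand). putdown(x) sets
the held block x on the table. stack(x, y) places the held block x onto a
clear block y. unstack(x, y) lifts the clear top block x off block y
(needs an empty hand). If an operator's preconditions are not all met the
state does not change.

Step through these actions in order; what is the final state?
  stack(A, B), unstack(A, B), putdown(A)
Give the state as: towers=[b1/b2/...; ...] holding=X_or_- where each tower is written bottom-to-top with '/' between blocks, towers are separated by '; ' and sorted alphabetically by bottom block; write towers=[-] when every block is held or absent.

towers=[A; D/E/F/C/B] holding=-

step 1 (stack(A, B)): towers=[D/E/F/C/B/A] holding=-
step 2 (unstack(A, B)): towers=[D/E/F/C/B] holding=A
step 3 (putdown(A)): towers=[A; D/E/F/C/B] holding=-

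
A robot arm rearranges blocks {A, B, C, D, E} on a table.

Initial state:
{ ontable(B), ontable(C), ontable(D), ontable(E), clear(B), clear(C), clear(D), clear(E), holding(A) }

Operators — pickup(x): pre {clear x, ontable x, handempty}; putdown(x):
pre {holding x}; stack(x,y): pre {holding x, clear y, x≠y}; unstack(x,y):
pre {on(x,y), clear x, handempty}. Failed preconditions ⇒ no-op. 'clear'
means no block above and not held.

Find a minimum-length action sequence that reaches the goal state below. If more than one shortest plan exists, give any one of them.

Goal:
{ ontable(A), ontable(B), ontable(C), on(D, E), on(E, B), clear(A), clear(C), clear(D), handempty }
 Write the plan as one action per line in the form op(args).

step 1 (putdown(A)): towers=[A; B; C; D; E] holding=-
step 2 (pickup(E)): towers=[A; B; C; D] holding=E
step 3 (stack(E, B)): towers=[A; B/E; C; D] holding=-
step 4 (pickup(D)): towers=[A; B/E; C] holding=D
step 5 (stack(D, E)): towers=[A; B/E/D; C] holding=-
goal check: towers=[A; B/E/D; C] holding=- — reached (length 5, optimal by BFS)

putdown(A)
pickup(E)
stack(E, B)
pickup(D)
stack(D, E)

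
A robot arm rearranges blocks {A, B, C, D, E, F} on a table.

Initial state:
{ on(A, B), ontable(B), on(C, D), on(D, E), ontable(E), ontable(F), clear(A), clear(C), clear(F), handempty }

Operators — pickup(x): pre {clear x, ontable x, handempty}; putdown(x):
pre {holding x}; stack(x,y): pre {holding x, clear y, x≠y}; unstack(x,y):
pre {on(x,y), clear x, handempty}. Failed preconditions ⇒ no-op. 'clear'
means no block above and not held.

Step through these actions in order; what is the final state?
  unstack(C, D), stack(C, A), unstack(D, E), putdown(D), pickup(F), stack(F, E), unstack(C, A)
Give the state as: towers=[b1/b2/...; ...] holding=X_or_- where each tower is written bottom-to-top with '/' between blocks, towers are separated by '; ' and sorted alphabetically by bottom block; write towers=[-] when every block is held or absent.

step 1 (unstack(C, D)): towers=[B/A; E/D; F] holding=C
step 2 (stack(C, A)): towers=[B/A/C; E/D; F] holding=-
step 3 (unstack(D, E)): towers=[B/A/C; E; F] holding=D
step 4 (putdown(D)): towers=[B/A/C; D; E; F] holding=-
step 5 (pickup(F)): towers=[B/A/C; D; E] holding=F
step 6 (stack(F, E)): towers=[B/A/C; D; E/F] holding=-
step 7 (unstack(C, A)): towers=[B/A; D; E/F] holding=C

towers=[B/A; D; E/F] holding=C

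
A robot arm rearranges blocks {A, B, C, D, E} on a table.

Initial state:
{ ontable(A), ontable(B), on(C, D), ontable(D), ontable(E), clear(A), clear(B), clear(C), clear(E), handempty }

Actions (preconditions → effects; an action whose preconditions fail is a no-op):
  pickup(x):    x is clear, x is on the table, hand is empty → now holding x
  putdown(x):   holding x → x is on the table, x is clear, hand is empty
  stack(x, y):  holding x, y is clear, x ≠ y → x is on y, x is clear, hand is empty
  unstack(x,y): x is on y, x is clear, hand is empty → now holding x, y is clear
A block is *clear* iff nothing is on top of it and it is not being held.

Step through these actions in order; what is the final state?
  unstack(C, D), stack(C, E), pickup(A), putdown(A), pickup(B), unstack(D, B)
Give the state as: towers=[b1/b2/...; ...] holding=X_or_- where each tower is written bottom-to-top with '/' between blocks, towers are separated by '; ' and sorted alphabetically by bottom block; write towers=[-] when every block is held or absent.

towers=[A; D; E/C] holding=B

step 1 (unstack(C, D)): towers=[A; B; D; E] holding=C
step 2 (stack(C, E)): towers=[A; B; D; E/C] holding=-
step 3 (pickup(A)): towers=[B; D; E/C] holding=A
step 4 (putdown(A)): towers=[A; B; D; E/C] holding=-
step 5 (pickup(B)): towers=[A; D; E/C] holding=B
step 6 (unstack(D, B)) [no-op]: towers=[A; D; E/C] holding=B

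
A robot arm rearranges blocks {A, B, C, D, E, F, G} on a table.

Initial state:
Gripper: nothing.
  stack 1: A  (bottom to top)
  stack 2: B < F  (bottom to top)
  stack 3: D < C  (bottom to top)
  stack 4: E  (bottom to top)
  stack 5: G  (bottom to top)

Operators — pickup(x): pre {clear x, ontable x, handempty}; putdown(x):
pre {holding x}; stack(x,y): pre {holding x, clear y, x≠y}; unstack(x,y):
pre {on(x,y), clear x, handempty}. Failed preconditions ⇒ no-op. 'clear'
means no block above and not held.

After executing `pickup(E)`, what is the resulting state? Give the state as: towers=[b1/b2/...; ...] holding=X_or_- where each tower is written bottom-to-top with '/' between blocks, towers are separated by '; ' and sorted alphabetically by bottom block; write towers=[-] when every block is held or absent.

before: towers=[A; B/F; D/C; E; G] holding=-
pre[pickup(E)]: clear(E) ✓, ontable(E) ✓, handempty ✓
all met → apply pickup(E)
after:  towers=[A; B/F; D/C; G] holding=E

towers=[A; B/F; D/C; G] holding=E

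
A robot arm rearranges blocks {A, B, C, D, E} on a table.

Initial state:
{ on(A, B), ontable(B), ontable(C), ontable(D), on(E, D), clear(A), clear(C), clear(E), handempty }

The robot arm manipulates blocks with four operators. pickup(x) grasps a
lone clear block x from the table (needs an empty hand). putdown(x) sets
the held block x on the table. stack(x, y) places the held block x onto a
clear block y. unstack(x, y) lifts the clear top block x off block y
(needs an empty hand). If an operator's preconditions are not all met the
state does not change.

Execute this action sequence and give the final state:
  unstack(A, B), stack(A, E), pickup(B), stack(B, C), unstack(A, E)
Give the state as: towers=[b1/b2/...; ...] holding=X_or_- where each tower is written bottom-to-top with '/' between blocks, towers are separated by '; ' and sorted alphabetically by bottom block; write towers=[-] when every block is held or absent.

step 1 (unstack(A, B)): towers=[B; C; D/E] holding=A
step 2 (stack(A, E)): towers=[B; C; D/E/A] holding=-
step 3 (pickup(B)): towers=[C; D/E/A] holding=B
step 4 (stack(B, C)): towers=[C/B; D/E/A] holding=-
step 5 (unstack(A, E)): towers=[C/B; D/E] holding=A

towers=[C/B; D/E] holding=A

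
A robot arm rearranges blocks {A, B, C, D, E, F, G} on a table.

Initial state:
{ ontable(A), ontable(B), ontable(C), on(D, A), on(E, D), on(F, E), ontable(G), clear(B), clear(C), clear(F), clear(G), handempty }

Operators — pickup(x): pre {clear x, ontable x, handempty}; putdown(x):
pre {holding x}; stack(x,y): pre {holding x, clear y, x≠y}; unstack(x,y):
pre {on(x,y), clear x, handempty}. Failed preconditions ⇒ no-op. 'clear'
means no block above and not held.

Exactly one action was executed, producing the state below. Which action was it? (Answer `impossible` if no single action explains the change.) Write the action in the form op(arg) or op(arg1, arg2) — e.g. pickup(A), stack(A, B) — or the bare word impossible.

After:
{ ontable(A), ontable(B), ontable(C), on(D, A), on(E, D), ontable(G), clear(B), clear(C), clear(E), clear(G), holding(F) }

target: towers=[A/D/E; B; C; G] holding=F
         pickup(B) → towers=[A/D/E/F; C; G] holding=B
     unstack(F, E) → towers=[A/D/E; B; C; G] holding=F  ← match
         pickup(G) → towers=[A/D/E/F; B; C] holding=G
         pickup(C) → towers=[A/D/E/F; B; G] holding=C

unstack(F, E)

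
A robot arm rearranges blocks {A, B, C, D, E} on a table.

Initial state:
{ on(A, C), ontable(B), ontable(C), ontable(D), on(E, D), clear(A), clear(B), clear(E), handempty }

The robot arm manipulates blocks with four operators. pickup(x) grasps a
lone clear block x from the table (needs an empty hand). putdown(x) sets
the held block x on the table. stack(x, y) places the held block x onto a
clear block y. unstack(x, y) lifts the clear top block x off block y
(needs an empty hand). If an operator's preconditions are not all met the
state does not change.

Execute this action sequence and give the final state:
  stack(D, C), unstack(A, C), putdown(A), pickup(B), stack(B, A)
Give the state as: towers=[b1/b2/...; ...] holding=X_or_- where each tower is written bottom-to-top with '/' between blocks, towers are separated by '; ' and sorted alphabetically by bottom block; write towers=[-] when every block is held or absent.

step 1 (stack(D, C)) [no-op]: towers=[B; C/A; D/E] holding=-
step 2 (unstack(A, C)): towers=[B; C; D/E] holding=A
step 3 (putdown(A)): towers=[A; B; C; D/E] holding=-
step 4 (pickup(B)): towers=[A; C; D/E] holding=B
step 5 (stack(B, A)): towers=[A/B; C; D/E] holding=-

towers=[A/B; C; D/E] holding=-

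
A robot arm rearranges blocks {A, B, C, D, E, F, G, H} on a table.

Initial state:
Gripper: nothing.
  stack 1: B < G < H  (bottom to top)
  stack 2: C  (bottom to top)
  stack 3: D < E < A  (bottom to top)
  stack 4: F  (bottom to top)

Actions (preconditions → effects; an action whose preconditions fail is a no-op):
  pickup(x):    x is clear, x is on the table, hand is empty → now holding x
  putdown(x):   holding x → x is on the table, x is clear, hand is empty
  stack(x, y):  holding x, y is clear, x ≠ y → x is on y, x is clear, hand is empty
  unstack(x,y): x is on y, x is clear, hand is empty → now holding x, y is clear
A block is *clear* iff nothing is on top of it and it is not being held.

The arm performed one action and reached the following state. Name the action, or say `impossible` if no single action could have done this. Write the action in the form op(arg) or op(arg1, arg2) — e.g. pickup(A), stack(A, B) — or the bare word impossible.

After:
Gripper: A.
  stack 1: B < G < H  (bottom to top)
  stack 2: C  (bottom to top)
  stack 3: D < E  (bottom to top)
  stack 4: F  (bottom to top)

target: towers=[B/G/H; C; D/E; F] holding=A
     unstack(A, E) → towers=[B/G/H; C; D/E; F] holding=A  ← match
     unstack(H, G) → towers=[B/G; C; D/E/A; F] holding=H
         pickup(F) → towers=[B/G/H; C; D/E/A] holding=F
         pickup(C) → towers=[B/G/H; D/E/A; F] holding=C

unstack(A, E)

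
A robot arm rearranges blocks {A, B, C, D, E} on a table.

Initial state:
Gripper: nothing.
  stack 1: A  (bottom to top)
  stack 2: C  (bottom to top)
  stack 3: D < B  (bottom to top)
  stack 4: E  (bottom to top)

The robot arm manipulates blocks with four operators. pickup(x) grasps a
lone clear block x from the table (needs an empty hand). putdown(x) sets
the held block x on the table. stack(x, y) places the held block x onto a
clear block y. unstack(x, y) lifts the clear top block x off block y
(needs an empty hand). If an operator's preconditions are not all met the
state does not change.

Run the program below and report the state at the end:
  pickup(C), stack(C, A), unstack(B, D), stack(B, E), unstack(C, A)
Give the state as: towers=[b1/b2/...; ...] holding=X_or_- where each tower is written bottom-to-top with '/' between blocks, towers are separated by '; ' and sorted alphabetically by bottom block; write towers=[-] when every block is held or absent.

step 1 (pickup(C)): towers=[A; D/B; E] holding=C
step 2 (stack(C, A)): towers=[A/C; D/B; E] holding=-
step 3 (unstack(B, D)): towers=[A/C; D; E] holding=B
step 4 (stack(B, E)): towers=[A/C; D; E/B] holding=-
step 5 (unstack(C, A)): towers=[A; D; E/B] holding=C

towers=[A; D; E/B] holding=C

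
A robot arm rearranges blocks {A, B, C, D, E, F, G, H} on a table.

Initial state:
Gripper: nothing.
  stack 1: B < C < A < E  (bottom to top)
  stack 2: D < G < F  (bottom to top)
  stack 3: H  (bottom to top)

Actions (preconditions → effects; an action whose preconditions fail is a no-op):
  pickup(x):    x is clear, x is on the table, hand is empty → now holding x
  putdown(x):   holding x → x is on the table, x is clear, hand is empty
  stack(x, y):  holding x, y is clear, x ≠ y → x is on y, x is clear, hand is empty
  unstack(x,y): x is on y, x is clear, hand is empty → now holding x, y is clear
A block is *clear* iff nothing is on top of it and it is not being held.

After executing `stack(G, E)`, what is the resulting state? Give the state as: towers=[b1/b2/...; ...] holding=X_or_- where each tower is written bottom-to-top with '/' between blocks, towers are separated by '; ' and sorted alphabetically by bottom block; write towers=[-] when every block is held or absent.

before: towers=[B/C/A/E; D/G/F; H] holding=-
pre[stack(G, E)]: holding(G) ✗, clear(E) ✓, G≠E ✓
holding(G) unmet → stack(G, E) is a no-op
after:  towers=[B/C/A/E; D/G/F; H] holding=-

towers=[B/C/A/E; D/G/F; H] holding=-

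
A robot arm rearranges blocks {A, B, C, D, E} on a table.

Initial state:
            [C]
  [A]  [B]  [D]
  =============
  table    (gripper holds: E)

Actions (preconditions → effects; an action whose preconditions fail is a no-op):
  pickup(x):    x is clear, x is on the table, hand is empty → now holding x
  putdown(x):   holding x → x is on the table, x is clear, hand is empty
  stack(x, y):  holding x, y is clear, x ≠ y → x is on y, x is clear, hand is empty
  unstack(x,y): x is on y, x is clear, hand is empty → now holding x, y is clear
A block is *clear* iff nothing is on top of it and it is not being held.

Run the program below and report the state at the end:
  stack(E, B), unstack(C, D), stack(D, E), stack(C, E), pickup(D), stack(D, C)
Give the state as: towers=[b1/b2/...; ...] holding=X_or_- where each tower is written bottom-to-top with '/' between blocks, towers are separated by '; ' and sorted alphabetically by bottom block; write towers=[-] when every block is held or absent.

step 1 (stack(E, B)): towers=[A; B/E; D/C] holding=-
step 2 (unstack(C, D)): towers=[A; B/E; D] holding=C
step 3 (stack(D, E)) [no-op]: towers=[A; B/E; D] holding=C
step 4 (stack(C, E)): towers=[A; B/E/C; D] holding=-
step 5 (pickup(D)): towers=[A; B/E/C] holding=D
step 6 (stack(D, C)): towers=[A; B/E/C/D] holding=-

towers=[A; B/E/C/D] holding=-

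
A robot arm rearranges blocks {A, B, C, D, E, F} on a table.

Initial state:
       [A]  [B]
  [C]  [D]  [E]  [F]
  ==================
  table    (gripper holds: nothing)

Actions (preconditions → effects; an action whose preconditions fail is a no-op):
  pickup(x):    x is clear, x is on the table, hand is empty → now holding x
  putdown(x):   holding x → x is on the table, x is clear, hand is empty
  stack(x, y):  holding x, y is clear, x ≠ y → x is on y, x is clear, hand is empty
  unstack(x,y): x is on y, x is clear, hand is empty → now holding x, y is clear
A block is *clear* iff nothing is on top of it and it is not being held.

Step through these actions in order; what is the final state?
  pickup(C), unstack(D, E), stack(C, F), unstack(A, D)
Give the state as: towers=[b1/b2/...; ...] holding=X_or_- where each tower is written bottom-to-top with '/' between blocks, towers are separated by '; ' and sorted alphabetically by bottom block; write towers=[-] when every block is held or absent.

towers=[D; E/B; F/C] holding=A

step 1 (pickup(C)): towers=[D/A; E/B; F] holding=C
step 2 (unstack(D, E)) [no-op]: towers=[D/A; E/B; F] holding=C
step 3 (stack(C, F)): towers=[D/A; E/B; F/C] holding=-
step 4 (unstack(A, D)): towers=[D; E/B; F/C] holding=A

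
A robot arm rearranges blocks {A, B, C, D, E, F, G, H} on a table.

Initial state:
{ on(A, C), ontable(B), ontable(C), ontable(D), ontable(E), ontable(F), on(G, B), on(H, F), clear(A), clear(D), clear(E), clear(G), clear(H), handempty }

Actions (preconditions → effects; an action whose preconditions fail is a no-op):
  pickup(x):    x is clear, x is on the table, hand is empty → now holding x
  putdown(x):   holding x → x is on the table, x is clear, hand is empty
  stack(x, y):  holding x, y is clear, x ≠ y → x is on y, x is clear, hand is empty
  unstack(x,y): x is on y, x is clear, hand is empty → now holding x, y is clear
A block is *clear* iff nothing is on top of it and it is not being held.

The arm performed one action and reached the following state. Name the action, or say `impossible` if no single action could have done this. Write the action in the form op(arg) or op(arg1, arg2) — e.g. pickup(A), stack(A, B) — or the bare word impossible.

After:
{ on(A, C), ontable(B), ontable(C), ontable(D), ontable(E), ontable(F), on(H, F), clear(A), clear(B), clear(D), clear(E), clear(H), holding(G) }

unstack(G, B)

target: towers=[B; C/A; D; E; F/H] holding=G
     unstack(G, B) → towers=[B; C/A; D; E; F/H] holding=G  ← match
     unstack(A, C) → towers=[B/G; C; D; E; F/H] holding=A
         pickup(E) → towers=[B/G; C/A; D; F/H] holding=E
     unstack(H, F) → towers=[B/G; C/A; D; E; F] holding=H
         pickup(D) → towers=[B/G; C/A; E; F/H] holding=D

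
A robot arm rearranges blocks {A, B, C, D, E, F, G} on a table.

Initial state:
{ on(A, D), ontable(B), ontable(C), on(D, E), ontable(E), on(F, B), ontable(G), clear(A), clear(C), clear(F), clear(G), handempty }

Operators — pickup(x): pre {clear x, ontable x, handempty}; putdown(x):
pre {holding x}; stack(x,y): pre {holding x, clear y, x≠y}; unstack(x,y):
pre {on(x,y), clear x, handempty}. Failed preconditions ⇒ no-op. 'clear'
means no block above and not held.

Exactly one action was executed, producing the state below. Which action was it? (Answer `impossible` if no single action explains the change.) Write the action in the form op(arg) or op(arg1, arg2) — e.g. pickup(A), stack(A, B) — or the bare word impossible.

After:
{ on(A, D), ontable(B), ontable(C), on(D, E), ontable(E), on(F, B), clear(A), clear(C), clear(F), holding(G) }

target: towers=[B/F; C; E/D/A] holding=G
     unstack(F, B) → towers=[B; C; E/D/A; G] holding=F
         pickup(G) → towers=[B/F; C; E/D/A] holding=G  ← match
     unstack(A, D) → towers=[B/F; C; E/D; G] holding=A
         pickup(C) → towers=[B/F; E/D/A; G] holding=C

pickup(G)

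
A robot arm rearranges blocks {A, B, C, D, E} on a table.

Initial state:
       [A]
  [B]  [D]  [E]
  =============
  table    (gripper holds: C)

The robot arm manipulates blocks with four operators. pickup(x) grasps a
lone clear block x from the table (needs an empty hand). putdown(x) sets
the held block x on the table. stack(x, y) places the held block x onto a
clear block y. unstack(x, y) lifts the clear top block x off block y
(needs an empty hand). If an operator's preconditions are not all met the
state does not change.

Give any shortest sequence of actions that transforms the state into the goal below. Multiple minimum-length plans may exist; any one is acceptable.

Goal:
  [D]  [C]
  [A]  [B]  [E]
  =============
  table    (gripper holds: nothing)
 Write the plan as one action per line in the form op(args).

step 1 (stack(C, B)): towers=[B/C; D/A; E] holding=-
step 2 (unstack(A, D)): towers=[B/C; D; E] holding=A
step 3 (putdown(A)): towers=[A; B/C; D; E] holding=-
step 4 (pickup(D)): towers=[A; B/C; E] holding=D
step 5 (stack(D, A)): towers=[A/D; B/C; E] holding=-
goal check: towers=[A/D; B/C; E] holding=- — reached (length 5, optimal by BFS)

stack(C, B)
unstack(A, D)
putdown(A)
pickup(D)
stack(D, A)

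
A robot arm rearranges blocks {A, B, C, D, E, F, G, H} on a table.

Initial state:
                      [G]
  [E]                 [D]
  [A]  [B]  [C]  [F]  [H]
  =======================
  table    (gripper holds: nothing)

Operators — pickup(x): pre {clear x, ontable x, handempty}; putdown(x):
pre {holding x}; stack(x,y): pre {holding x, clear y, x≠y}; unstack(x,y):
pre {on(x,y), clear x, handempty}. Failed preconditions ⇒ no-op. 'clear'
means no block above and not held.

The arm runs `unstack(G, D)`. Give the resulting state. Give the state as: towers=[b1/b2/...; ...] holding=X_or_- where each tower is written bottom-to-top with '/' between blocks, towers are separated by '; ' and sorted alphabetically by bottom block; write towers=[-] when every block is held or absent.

before: towers=[A/E; B; C; F; H/D/G] holding=-
pre[unstack(G, D)]: on(G,D) ok, clear(G) ok, handempty ok
all met → apply unstack(G, D)
after:  towers=[A/E; B; C; F; H/D] holding=G

towers=[A/E; B; C; F; H/D] holding=G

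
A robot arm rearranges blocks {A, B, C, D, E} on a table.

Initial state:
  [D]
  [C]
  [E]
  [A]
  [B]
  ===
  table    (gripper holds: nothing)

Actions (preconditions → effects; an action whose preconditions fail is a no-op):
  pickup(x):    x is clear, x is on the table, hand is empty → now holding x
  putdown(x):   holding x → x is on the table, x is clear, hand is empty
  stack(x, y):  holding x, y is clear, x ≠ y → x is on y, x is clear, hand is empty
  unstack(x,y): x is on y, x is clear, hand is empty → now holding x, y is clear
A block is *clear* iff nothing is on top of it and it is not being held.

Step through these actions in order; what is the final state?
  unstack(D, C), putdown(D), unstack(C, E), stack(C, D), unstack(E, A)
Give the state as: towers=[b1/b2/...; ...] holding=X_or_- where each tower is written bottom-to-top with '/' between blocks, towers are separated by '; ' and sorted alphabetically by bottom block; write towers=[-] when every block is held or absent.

towers=[B/A; D/C] holding=E

step 1 (unstack(D, C)): towers=[B/A/E/C] holding=D
step 2 (putdown(D)): towers=[B/A/E/C; D] holding=-
step 3 (unstack(C, E)): towers=[B/A/E; D] holding=C
step 4 (stack(C, D)): towers=[B/A/E; D/C] holding=-
step 5 (unstack(E, A)): towers=[B/A; D/C] holding=E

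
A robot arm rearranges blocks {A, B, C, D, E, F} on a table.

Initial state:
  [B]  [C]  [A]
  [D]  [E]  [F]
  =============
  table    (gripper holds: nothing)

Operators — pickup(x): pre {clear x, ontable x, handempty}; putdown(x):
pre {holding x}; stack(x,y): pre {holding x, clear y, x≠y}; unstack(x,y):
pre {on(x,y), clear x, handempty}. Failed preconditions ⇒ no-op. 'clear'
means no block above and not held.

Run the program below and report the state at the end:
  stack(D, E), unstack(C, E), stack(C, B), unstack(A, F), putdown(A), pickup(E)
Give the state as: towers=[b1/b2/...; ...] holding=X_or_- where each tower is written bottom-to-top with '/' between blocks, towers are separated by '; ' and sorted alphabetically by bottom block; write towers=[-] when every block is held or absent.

step 1 (stack(D, E)) [no-op]: towers=[D/B; E/C; F/A] holding=-
step 2 (unstack(C, E)): towers=[D/B; E; F/A] holding=C
step 3 (stack(C, B)): towers=[D/B/C; E; F/A] holding=-
step 4 (unstack(A, F)): towers=[D/B/C; E; F] holding=A
step 5 (putdown(A)): towers=[A; D/B/C; E; F] holding=-
step 6 (pickup(E)): towers=[A; D/B/C; F] holding=E

towers=[A; D/B/C; F] holding=E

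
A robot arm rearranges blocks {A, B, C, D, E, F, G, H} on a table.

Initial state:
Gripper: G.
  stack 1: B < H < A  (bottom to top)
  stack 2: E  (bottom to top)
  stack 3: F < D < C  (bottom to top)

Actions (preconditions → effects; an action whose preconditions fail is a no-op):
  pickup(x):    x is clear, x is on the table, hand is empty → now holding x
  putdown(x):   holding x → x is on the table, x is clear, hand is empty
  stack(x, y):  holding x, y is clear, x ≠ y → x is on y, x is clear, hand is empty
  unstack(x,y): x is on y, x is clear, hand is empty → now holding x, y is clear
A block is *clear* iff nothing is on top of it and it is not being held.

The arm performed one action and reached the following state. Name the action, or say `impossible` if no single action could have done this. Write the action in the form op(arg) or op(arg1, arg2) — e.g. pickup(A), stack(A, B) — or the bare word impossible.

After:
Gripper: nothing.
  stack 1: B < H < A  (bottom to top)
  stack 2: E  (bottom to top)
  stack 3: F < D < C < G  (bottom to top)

target: towers=[B/H/A; E; F/D/C/G] holding=-
        putdown(G) → towers=[B/H/A; E; F/D/C; G] holding=-
       stack(G, A) → towers=[B/H/A/G; E; F/D/C] holding=-
       stack(G, E) → towers=[B/H/A; E/G; F/D/C] holding=-
       stack(G, C) → towers=[B/H/A; E; F/D/C/G] holding=-  ← match

stack(G, C)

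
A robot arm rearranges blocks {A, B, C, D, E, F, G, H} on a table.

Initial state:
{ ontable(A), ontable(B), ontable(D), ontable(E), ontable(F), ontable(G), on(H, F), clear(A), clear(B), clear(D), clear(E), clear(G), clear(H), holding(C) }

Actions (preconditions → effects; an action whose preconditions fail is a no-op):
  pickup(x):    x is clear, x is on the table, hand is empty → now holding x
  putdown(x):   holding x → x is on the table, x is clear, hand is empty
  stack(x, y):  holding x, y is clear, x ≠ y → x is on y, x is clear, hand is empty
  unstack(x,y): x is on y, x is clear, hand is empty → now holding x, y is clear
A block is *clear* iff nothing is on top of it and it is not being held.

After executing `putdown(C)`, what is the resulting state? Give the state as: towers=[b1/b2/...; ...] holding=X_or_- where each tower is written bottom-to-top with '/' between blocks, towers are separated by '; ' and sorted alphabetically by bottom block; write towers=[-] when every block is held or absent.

towers=[A; B; C; D; E; F/H; G] holding=-

before: towers=[A; B; D; E; F/H; G] holding=C
pre[putdown(C)]: holding(C) yes
all met → apply putdown(C)
after:  towers=[A; B; C; D; E; F/H; G] holding=-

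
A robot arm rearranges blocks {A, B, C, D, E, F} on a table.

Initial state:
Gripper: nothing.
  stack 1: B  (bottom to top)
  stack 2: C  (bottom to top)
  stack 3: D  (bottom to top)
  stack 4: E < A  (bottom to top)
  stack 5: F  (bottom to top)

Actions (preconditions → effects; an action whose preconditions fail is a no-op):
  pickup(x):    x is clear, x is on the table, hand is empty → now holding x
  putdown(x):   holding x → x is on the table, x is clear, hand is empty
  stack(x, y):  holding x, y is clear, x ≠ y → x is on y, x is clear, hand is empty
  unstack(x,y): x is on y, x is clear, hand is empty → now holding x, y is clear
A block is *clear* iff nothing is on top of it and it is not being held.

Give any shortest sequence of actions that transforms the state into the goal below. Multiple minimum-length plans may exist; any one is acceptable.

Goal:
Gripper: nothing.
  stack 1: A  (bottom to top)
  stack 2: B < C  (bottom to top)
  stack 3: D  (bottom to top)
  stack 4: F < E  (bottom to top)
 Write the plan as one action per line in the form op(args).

unstack(A, E)
putdown(A)
pickup(E)
stack(E, F)
pickup(C)
stack(C, B)

step 1 (unstack(A, E)): towers=[B; C; D; E; F] holding=A
step 2 (putdown(A)): towers=[A; B; C; D; E; F] holding=-
step 3 (pickup(E)): towers=[A; B; C; D; F] holding=E
step 4 (stack(E, F)): towers=[A; B; C; D; F/E] holding=-
step 5 (pickup(C)): towers=[A; B; D; F/E] holding=C
step 6 (stack(C, B)): towers=[A; B/C; D; F/E] holding=-
goal check: towers=[A; B/C; D; F/E] holding=- — reached (length 6, optimal by BFS)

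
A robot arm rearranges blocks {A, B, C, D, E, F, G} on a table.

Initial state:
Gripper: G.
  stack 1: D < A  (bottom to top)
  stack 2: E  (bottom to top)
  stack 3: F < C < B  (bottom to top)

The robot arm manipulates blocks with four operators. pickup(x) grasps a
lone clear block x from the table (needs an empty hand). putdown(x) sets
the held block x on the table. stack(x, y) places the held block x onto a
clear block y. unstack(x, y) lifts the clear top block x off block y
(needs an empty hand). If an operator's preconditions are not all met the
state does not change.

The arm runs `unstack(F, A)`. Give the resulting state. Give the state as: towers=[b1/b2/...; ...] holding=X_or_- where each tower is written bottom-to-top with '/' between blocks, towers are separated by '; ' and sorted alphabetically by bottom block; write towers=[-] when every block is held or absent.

towers=[D/A; E; F/C/B] holding=G

before: towers=[D/A; E; F/C/B] holding=G
pre[unstack(F, A)]: on(F,A) no, clear(F) no, handempty no
on(F,A), clear(F), handempty unmet → unstack(F, A) is a no-op
after:  towers=[D/A; E; F/C/B] holding=G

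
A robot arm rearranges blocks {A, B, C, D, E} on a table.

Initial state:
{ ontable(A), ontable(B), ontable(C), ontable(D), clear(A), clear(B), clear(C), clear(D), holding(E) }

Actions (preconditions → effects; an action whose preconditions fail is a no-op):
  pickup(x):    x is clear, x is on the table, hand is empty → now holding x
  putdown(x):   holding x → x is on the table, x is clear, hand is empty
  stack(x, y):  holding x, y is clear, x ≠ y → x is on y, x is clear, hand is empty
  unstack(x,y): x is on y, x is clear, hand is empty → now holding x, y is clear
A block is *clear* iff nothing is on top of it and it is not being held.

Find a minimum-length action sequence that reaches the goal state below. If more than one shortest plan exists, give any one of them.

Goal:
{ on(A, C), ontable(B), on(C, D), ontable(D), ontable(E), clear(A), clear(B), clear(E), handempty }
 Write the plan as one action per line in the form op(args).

step 1 (putdown(E)): towers=[A; B; C; D; E] holding=-
step 2 (pickup(C)): towers=[A; B; D; E] holding=C
step 3 (stack(C, D)): towers=[A; B; D/C; E] holding=-
step 4 (pickup(A)): towers=[B; D/C; E] holding=A
step 5 (stack(A, C)): towers=[B; D/C/A; E] holding=-
goal check: towers=[B; D/C/A; E] holding=- — reached (length 5, optimal by BFS)

putdown(E)
pickup(C)
stack(C, D)
pickup(A)
stack(A, C)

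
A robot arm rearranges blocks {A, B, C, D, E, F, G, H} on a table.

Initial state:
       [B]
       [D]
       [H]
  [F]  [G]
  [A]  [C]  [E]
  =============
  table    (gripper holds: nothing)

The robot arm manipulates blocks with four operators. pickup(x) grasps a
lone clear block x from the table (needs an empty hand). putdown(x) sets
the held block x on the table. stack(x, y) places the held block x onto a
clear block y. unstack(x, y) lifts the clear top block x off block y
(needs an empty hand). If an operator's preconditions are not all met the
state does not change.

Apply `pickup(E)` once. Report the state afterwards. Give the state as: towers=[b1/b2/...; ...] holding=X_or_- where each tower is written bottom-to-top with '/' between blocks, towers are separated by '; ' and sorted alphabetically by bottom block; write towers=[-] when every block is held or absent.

towers=[A/F; C/G/H/D/B] holding=E

before: towers=[A/F; C/G/H/D/B; E] holding=-
pre[pickup(E)]: clear(E) ok, ontable(E) ok, handempty ok
all met → apply pickup(E)
after:  towers=[A/F; C/G/H/D/B] holding=E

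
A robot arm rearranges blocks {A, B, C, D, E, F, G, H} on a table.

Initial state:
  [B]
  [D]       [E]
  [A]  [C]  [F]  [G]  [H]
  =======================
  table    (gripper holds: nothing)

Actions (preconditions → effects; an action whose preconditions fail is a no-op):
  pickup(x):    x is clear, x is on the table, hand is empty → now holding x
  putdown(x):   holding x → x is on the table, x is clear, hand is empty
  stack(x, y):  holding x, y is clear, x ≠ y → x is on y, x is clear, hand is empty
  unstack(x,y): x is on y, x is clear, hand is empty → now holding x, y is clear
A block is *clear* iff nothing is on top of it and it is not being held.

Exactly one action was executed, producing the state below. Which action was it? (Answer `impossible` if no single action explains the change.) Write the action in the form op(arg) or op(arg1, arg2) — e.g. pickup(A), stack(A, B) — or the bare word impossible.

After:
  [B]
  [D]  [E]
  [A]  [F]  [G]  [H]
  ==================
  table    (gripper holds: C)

target: towers=[A/D/B; F/E; G; H] holding=C
         pickup(G) → towers=[A/D/B; C; F/E; H] holding=G
     unstack(E, F) → towers=[A/D/B; C; F; G; H] holding=E
         pickup(H) → towers=[A/D/B; C; F/E; G] holding=H
     unstack(B, D) → towers=[A/D; C; F/E; G; H] holding=B
         pickup(C) → towers=[A/D/B; F/E; G; H] holding=C  ← match

pickup(C)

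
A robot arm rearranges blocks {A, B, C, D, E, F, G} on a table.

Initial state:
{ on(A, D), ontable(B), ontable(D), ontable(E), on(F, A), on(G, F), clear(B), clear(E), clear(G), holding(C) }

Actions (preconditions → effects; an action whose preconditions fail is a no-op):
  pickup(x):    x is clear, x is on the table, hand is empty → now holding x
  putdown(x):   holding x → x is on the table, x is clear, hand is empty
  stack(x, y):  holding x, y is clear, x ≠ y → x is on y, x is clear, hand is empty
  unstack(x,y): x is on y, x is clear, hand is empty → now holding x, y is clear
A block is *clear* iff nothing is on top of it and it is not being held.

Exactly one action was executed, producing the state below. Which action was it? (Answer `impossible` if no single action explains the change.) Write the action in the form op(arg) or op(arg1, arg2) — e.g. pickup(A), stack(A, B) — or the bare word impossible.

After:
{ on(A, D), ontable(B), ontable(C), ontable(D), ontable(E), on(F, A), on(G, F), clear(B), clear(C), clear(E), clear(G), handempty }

target: towers=[B; C; D/A/F/G; E] holding=-
        putdown(C) → towers=[B; C; D/A/F/G; E] holding=-  ← match
       stack(C, B) → towers=[B/C; D/A/F/G; E] holding=-
       stack(C, G) → towers=[B; D/A/F/G/C; E] holding=-
       stack(C, E) → towers=[B; D/A/F/G; E/C] holding=-

putdown(C)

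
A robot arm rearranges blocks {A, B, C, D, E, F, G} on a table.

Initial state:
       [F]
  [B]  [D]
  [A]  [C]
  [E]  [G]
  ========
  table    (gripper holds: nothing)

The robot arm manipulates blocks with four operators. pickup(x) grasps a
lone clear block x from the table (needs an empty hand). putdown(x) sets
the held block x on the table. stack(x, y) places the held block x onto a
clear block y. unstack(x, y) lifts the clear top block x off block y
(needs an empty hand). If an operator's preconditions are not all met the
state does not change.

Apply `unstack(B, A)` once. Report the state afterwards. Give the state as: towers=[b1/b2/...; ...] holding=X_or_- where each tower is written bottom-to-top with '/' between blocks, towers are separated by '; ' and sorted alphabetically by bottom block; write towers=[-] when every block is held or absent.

before: towers=[E/A/B; G/C/D/F] holding=-
pre[unstack(B, A)]: on(B,A) ✓, clear(B) ✓, handempty ✓
all met → apply unstack(B, A)
after:  towers=[E/A; G/C/D/F] holding=B

towers=[E/A; G/C/D/F] holding=B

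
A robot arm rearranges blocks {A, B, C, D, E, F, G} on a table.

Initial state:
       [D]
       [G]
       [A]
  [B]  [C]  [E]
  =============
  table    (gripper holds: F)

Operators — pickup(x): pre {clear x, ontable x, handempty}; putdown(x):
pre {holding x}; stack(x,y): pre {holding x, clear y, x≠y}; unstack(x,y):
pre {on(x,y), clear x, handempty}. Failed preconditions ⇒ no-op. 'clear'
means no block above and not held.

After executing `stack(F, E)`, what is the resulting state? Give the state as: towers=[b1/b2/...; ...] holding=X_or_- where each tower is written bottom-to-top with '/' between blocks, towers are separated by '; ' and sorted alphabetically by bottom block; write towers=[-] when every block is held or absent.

towers=[B; C/A/G/D; E/F] holding=-

before: towers=[B; C/A/G/D; E] holding=F
pre[stack(F, E)]: holding(F) ok, clear(E) ok, F≠E ok
all met → apply stack(F, E)
after:  towers=[B; C/A/G/D; E/F] holding=-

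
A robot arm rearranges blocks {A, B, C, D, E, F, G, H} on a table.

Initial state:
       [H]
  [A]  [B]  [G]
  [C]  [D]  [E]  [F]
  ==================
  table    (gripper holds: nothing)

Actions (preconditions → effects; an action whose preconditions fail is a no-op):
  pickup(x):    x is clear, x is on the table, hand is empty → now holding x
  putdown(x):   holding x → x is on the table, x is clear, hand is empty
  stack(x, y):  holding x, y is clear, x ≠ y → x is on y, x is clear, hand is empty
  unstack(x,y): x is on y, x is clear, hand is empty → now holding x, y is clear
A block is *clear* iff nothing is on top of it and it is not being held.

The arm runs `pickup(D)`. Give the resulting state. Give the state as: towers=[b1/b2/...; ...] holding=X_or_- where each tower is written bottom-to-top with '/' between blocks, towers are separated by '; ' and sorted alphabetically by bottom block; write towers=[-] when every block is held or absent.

towers=[C/A; D/B/H; E/G; F] holding=-

before: towers=[C/A; D/B/H; E/G; F] holding=-
pre[pickup(D)]: clear(D) no, ontable(D) yes, handempty yes
clear(D) unmet → pickup(D) is a no-op
after:  towers=[C/A; D/B/H; E/G; F] holding=-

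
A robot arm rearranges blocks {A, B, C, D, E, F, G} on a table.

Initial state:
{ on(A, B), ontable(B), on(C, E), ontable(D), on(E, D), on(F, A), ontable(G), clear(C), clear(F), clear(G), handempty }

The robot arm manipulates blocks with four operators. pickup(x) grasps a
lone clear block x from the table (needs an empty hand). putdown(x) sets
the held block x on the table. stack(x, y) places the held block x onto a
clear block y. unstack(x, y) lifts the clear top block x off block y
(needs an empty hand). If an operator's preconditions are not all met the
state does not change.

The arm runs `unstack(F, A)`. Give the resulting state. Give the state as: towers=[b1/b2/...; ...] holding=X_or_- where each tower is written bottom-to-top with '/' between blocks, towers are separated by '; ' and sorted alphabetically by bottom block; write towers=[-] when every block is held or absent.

before: towers=[B/A/F; D/E/C; G] holding=-
pre[unstack(F, A)]: on(F,A) ✓, clear(F) ✓, handempty ✓
all met → apply unstack(F, A)
after:  towers=[B/A; D/E/C; G] holding=F

towers=[B/A; D/E/C; G] holding=F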